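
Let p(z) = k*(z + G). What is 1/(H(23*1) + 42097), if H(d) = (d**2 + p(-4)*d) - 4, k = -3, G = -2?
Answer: 1/43036 ≈ 2.3236e-5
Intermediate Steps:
p(z) = 6 - 3*z (p(z) = -3*(z - 2) = -3*(-2 + z) = 6 - 3*z)
H(d) = -4 + d**2 + 18*d (H(d) = (d**2 + (6 - 3*(-4))*d) - 4 = (d**2 + (6 + 12)*d) - 4 = (d**2 + 18*d) - 4 = -4 + d**2 + 18*d)
1/(H(23*1) + 42097) = 1/((-4 + (23*1)**2 + 18*(23*1)) + 42097) = 1/((-4 + 23**2 + 18*23) + 42097) = 1/((-4 + 529 + 414) + 42097) = 1/(939 + 42097) = 1/43036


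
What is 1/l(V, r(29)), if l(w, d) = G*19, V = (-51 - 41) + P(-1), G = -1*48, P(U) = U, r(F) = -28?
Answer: -1/912 ≈ -0.0010965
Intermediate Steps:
G = -48
V = -93 (V = (-51 - 41) - 1 = -92 - 1 = -93)
l(w, d) = -912 (l(w, d) = -48*19 = -912)
1/l(V, r(29)) = 1/(-912) = -1/912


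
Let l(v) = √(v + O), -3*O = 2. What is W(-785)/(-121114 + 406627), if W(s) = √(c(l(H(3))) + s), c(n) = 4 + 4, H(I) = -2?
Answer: I*√777/285513 ≈ 9.763e-5*I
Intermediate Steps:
O = -⅔ (O = -⅓*2 = -⅔ ≈ -0.66667)
l(v) = √(-⅔ + v) (l(v) = √(v - ⅔) = √(-⅔ + v))
c(n) = 8
W(s) = √(8 + s)
W(-785)/(-121114 + 406627) = √(8 - 785)/(-121114 + 406627) = √(-777)/285513 = (I*√777)*(1/285513) = I*√777/285513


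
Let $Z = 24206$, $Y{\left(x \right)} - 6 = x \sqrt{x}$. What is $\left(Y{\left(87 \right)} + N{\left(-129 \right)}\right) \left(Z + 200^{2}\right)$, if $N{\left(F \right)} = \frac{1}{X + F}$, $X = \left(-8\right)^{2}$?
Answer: $\frac{24976134}{65} + 5585922 \sqrt{87} \approx 5.2486 \cdot 10^{7}$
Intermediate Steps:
$Y{\left(x \right)} = 6 + x^{\frac{3}{2}}$ ($Y{\left(x \right)} = 6 + x \sqrt{x} = 6 + x^{\frac{3}{2}}$)
$X = 64$
$N{\left(F \right)} = \frac{1}{64 + F}$
$\left(Y{\left(87 \right)} + N{\left(-129 \right)}\right) \left(Z + 200^{2}\right) = \left(\left(6 + 87^{\frac{3}{2}}\right) + \frac{1}{64 - 129}\right) \left(24206 + 200^{2}\right) = \left(\left(6 + 87 \sqrt{87}\right) + \frac{1}{-65}\right) \left(24206 + 40000\right) = \left(\left(6 + 87 \sqrt{87}\right) - \frac{1}{65}\right) 64206 = \left(\frac{389}{65} + 87 \sqrt{87}\right) 64206 = \frac{24976134}{65} + 5585922 \sqrt{87}$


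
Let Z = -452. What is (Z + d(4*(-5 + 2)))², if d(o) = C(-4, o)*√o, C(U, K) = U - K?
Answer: 203536 - 14464*I*√3 ≈ 2.0354e+5 - 25052.0*I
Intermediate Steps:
d(o) = √o*(-4 - o) (d(o) = (-4 - o)*√o = √o*(-4 - o))
(Z + d(4*(-5 + 2)))² = (-452 + √(4*(-5 + 2))*(-4 - 4*(-5 + 2)))² = (-452 + √(4*(-3))*(-4 - 4*(-3)))² = (-452 + √(-12)*(-4 - 1*(-12)))² = (-452 + (2*I*√3)*(-4 + 12))² = (-452 + (2*I*√3)*8)² = (-452 + 16*I*√3)²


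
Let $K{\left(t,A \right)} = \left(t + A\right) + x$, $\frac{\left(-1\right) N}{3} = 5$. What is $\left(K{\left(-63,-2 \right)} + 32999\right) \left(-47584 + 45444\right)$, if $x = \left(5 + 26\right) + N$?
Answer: $-70513000$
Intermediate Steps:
$N = -15$ ($N = \left(-3\right) 5 = -15$)
$x = 16$ ($x = \left(5 + 26\right) - 15 = 31 - 15 = 16$)
$K{\left(t,A \right)} = 16 + A + t$ ($K{\left(t,A \right)} = \left(t + A\right) + 16 = \left(A + t\right) + 16 = 16 + A + t$)
$\left(K{\left(-63,-2 \right)} + 32999\right) \left(-47584 + 45444\right) = \left(\left(16 - 2 - 63\right) + 32999\right) \left(-47584 + 45444\right) = \left(-49 + 32999\right) \left(-2140\right) = 32950 \left(-2140\right) = -70513000$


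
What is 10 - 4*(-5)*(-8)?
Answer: -150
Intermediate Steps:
10 - 4*(-5)*(-8) = 10 + 20*(-8) = 10 - 160 = -150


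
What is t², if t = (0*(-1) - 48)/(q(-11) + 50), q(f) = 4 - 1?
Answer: 2304/2809 ≈ 0.82022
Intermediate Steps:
q(f) = 3
t = -48/53 (t = (0*(-1) - 48)/(3 + 50) = (0 - 48)/53 = -48*1/53 = -48/53 ≈ -0.90566)
t² = (-48/53)² = 2304/2809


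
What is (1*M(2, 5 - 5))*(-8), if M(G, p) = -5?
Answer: 40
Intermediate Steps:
(1*M(2, 5 - 5))*(-8) = (1*(-5))*(-8) = -5*(-8) = 40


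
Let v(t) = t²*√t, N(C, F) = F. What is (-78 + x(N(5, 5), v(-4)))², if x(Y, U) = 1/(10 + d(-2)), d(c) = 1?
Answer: 734449/121 ≈ 6069.8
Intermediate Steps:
v(t) = t^(5/2)
x(Y, U) = 1/11 (x(Y, U) = 1/(10 + 1) = 1/11)
(-78 + x(N(5, 5), v(-4)))² = (-78 + 1/11)² = (-857/11)² = 734449/121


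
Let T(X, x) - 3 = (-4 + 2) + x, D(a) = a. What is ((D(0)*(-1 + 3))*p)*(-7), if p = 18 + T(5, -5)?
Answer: 0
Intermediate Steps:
T(X, x) = 1 + x (T(X, x) = 3 + ((-4 + 2) + x) = 3 + (-2 + x) = 1 + x)
p = 14 (p = 18 + (1 - 5) = 18 - 4 = 14)
((D(0)*(-1 + 3))*p)*(-7) = ((0*(-1 + 3))*14)*(-7) = ((0*2)*14)*(-7) = (0*14)*(-7) = 0*(-7) = 0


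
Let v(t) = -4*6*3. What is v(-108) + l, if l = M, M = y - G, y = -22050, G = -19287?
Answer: -2835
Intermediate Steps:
M = -2763 (M = -22050 - 1*(-19287) = -22050 + 19287 = -2763)
v(t) = -72 (v(t) = -24*3 = -72)
l = -2763
v(-108) + l = -72 - 2763 = -2835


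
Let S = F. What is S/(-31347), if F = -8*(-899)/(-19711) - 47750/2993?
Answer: 962725906/1849316985981 ≈ 0.00052058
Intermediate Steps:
F = -962725906/58995023 (F = 7192*(-1/19711) - 47750*1/2993 = -7192/19711 - 47750/2993 = -962725906/58995023 ≈ -16.319)
S = -962725906/58995023 ≈ -16.319
S/(-31347) = -962725906/58995023/(-31347) = -962725906/58995023*(-1/31347) = 962725906/1849316985981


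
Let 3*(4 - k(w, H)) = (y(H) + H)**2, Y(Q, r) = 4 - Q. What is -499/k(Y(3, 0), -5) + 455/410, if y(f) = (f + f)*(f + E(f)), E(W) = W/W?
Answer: 233137/99466 ≈ 2.3439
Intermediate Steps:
E(W) = 1
y(f) = 2*f*(1 + f) (y(f) = (f + f)*(f + 1) = (2*f)*(1 + f) = 2*f*(1 + f))
k(w, H) = 4 - (H + 2*H*(1 + H))**2/3 (k(w, H) = 4 - (2*H*(1 + H) + H)**2/3 = 4 - (H + 2*H*(1 + H))**2/3)
-499/k(Y(3, 0), -5) + 455/410 = -499/(4 - 1/3*(-5)**2*(3 + 2*(-5))**2) + 455/410 = -499/(4 - 1/3*25*(3 - 10)**2) + 455*(1/410) = -499/(4 - 1/3*25*(-7)**2) + 91/82 = -499/(4 - 1/3*25*49) + 91/82 = -499/(4 - 1225/3) + 91/82 = -499/(-1213/3) + 91/82 = -499*(-3/1213) + 91/82 = 1497/1213 + 91/82 = 233137/99466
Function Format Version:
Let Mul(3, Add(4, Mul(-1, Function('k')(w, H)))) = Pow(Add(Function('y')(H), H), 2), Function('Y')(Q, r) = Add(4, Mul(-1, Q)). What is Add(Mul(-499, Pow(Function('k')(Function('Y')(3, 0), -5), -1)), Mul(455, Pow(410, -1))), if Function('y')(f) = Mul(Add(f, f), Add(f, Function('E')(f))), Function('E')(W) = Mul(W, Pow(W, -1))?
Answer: Rational(233137, 99466) ≈ 2.3439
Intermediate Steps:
Function('E')(W) = 1
Function('y')(f) = Mul(2, f, Add(1, f)) (Function('y')(f) = Mul(Add(f, f), Add(f, 1)) = Mul(Mul(2, f), Add(1, f)) = Mul(2, f, Add(1, f)))
Function('k')(w, H) = Add(4, Mul(Rational(-1, 3), Pow(Add(H, Mul(2, H, Add(1, H))), 2))) (Function('k')(w, H) = Add(4, Mul(Rational(-1, 3), Pow(Add(Mul(2, H, Add(1, H)), H), 2))) = Add(4, Mul(Rational(-1, 3), Pow(Add(H, Mul(2, H, Add(1, H))), 2))))
Add(Mul(-499, Pow(Function('k')(Function('Y')(3, 0), -5), -1)), Mul(455, Pow(410, -1))) = Add(Mul(-499, Pow(Add(4, Mul(Rational(-1, 3), Pow(-5, 2), Pow(Add(3, Mul(2, -5)), 2))), -1)), Mul(455, Pow(410, -1))) = Add(Mul(-499, Pow(Add(4, Mul(Rational(-1, 3), 25, Pow(Add(3, -10), 2))), -1)), Mul(455, Rational(1, 410))) = Add(Mul(-499, Pow(Add(4, Mul(Rational(-1, 3), 25, Pow(-7, 2))), -1)), Rational(91, 82)) = Add(Mul(-499, Pow(Add(4, Mul(Rational(-1, 3), 25, 49)), -1)), Rational(91, 82)) = Add(Mul(-499, Pow(Add(4, Rational(-1225, 3)), -1)), Rational(91, 82)) = Add(Mul(-499, Pow(Rational(-1213, 3), -1)), Rational(91, 82)) = Add(Mul(-499, Rational(-3, 1213)), Rational(91, 82)) = Add(Rational(1497, 1213), Rational(91, 82)) = Rational(233137, 99466)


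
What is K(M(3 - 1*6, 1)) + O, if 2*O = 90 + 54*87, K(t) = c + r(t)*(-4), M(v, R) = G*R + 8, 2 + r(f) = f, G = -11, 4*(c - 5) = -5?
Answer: 9671/4 ≈ 2417.8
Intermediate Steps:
c = 15/4 (c = 5 + (¼)*(-5) = 5 - 5/4 = 15/4 ≈ 3.7500)
r(f) = -2 + f
M(v, R) = 8 - 11*R (M(v, R) = -11*R + 8 = 8 - 11*R)
K(t) = 47/4 - 4*t (K(t) = 15/4 + (-2 + t)*(-4) = 15/4 + (8 - 4*t) = 47/4 - 4*t)
O = 2394 (O = (90 + 54*87)/2 = (90 + 4698)/2 = (½)*4788 = 2394)
K(M(3 - 1*6, 1)) + O = (47/4 - 4*(8 - 11*1)) + 2394 = (47/4 - 4*(8 - 11)) + 2394 = (47/4 - 4*(-3)) + 2394 = (47/4 + 12) + 2394 = 95/4 + 2394 = 9671/4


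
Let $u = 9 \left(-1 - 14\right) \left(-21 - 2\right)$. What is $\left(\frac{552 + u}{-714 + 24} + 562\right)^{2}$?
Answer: $\frac{30991489}{100} \approx 3.0992 \cdot 10^{5}$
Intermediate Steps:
$u = 3105$ ($u = 9 \left(\left(-15\right) \left(-23\right)\right) = 9 \cdot 345 = 3105$)
$\left(\frac{552 + u}{-714 + 24} + 562\right)^{2} = \left(\frac{552 + 3105}{-714 + 24} + 562\right)^{2} = \left(\frac{3657}{-690} + 562\right)^{2} = \left(3657 \left(- \frac{1}{690}\right) + 562\right)^{2} = \left(- \frac{53}{10} + 562\right)^{2} = \left(\frac{5567}{10}\right)^{2} = \frac{30991489}{100}$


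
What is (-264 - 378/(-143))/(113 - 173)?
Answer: 6229/1430 ≈ 4.3559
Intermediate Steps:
(-264 - 378/(-143))/(113 - 173) = (-264 - 378*(-1/143))/(-60) = (-264 + 378/143)*(-1/60) = -37374/143*(-1/60) = 6229/1430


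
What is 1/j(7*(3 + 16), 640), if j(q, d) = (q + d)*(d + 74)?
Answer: 1/551922 ≈ 1.8118e-6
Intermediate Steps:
j(q, d) = (74 + d)*(d + q) (j(q, d) = (d + q)*(74 + d) = (74 + d)*(d + q))
1/j(7*(3 + 16), 640) = 1/(640**2 + 74*640 + 74*(7*(3 + 16)) + 640*(7*(3 + 16))) = 1/(409600 + 47360 + 74*(7*19) + 640*(7*19)) = 1/(409600 + 47360 + 74*133 + 640*133) = 1/(409600 + 47360 + 9842 + 85120) = 1/551922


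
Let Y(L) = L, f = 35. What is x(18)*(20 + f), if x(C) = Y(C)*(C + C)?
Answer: 35640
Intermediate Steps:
x(C) = 2*C**2 (x(C) = C*(C + C) = C*(2*C) = 2*C**2)
x(18)*(20 + f) = (2*18**2)*(20 + 35) = (2*324)*55 = 648*55 = 35640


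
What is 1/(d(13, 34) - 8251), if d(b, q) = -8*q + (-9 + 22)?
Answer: -1/8510 ≈ -0.00011751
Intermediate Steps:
d(b, q) = 13 - 8*q (d(b, q) = -8*q + 13 = 13 - 8*q)
1/(d(13, 34) - 8251) = 1/((13 - 8*34) - 8251) = 1/((13 - 272) - 8251) = 1/(-259 - 8251) = 1/(-8510) = -1/8510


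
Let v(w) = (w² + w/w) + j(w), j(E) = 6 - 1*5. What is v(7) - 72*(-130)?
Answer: 9411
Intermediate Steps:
j(E) = 1 (j(E) = 6 - 5 = 1)
v(w) = 2 + w² (v(w) = (w² + w/w) + 1 = (w² + 1) + 1 = (1 + w²) + 1 = 2 + w²)
v(7) - 72*(-130) = (2 + 7²) - 72*(-130) = (2 + 49) + 9360 = 51 + 9360 = 9411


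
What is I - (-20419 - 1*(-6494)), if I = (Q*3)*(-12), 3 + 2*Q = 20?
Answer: 13619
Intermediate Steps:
Q = 17/2 (Q = -3/2 + (½)*20 = -3/2 + 10 = 17/2 ≈ 8.5000)
I = -306 (I = ((17/2)*3)*(-12) = (51/2)*(-12) = -306)
I - (-20419 - 1*(-6494)) = -306 - (-20419 - 1*(-6494)) = -306 - (-20419 + 6494) = -306 - 1*(-13925) = -306 + 13925 = 13619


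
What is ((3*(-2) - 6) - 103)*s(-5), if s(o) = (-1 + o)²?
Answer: -4140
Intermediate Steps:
((3*(-2) - 6) - 103)*s(-5) = ((3*(-2) - 6) - 103)*(-1 - 5)² = ((-6 - 6) - 103)*(-6)² = (-12 - 103)*36 = -115*36 = -4140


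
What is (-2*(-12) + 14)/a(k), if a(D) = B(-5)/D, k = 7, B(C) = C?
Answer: -266/5 ≈ -53.200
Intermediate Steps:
a(D) = -5/D
(-2*(-12) + 14)/a(k) = (-2*(-12) + 14)/((-5/7)) = (24 + 14)/((-5*⅐)) = 38/(-5/7) = 38*(-7/5) = -266/5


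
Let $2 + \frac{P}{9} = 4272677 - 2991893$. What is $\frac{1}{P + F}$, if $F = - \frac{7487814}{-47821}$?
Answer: $\frac{47821}{551241972012} \approx 8.6751 \cdot 10^{-8}$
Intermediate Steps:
$P = 11527038$ ($P = -18 + 9 \left(4272677 - 2991893\right) = -18 + 9 \cdot 1280784 = -18 + 11527056 = 11527038$)
$F = \frac{7487814}{47821}$ ($F = \left(-7487814\right) \left(- \frac{1}{47821}\right) = \frac{7487814}{47821} \approx 156.58$)
$\frac{1}{P + F} = \frac{1}{11527038 + \frac{7487814}{47821}} = \frac{1}{\frac{551241972012}{47821}} = \frac{47821}{551241972012}$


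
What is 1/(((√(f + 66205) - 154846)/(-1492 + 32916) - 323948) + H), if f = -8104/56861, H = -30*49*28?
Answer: -20500508608670152832/7485000716116614940342483 - 31424*√214051778915261/7485000716116614940342483 ≈ -2.7389e-6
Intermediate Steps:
H = -41160 (H = -1470*28 = -41160)
f = -8104/56861 (f = -8104*1/56861 = -8104/56861 ≈ -0.14252)
1/(((√(f + 66205) - 154846)/(-1492 + 32916) - 323948) + H) = 1/(((√(-8104/56861 + 66205) - 154846)/(-1492 + 32916) - 323948) - 41160) = 1/(((√(3764474401/56861) - 154846)/31424 - 323948) - 41160) = 1/(((√214051778915261/56861 - 154846)*(1/31424) - 323948) - 41160) = 1/(((-154846 + √214051778915261/56861)*(1/31424) - 323948) - 41160) = 1/(((-77423/15712 + √214051778915261/1786800064) - 323948) - 41160) = 1/((-5089948399/15712 + √214051778915261/1786800064) - 41160) = 1/(-5736654319/15712 + √214051778915261/1786800064)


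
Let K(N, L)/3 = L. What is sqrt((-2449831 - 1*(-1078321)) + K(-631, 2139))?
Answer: 9*I*sqrt(16853) ≈ 1168.4*I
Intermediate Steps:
K(N, L) = 3*L
sqrt((-2449831 - 1*(-1078321)) + K(-631, 2139)) = sqrt((-2449831 - 1*(-1078321)) + 3*2139) = sqrt((-2449831 + 1078321) + 6417) = sqrt(-1371510 + 6417) = sqrt(-1365093) = 9*I*sqrt(16853)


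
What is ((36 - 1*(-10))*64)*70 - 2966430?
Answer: -2760350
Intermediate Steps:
((36 - 1*(-10))*64)*70 - 2966430 = ((36 + 10)*64)*70 - 2966430 = (46*64)*70 - 2966430 = 2944*70 - 2966430 = 206080 - 2966430 = -2760350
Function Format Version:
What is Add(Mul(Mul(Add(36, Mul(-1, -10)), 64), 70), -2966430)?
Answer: -2760350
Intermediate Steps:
Add(Mul(Mul(Add(36, Mul(-1, -10)), 64), 70), -2966430) = Add(Mul(Mul(Add(36, 10), 64), 70), -2966430) = Add(Mul(Mul(46, 64), 70), -2966430) = Add(Mul(2944, 70), -2966430) = Add(206080, -2966430) = -2760350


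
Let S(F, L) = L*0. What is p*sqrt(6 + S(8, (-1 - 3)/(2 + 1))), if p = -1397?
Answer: -1397*sqrt(6) ≈ -3421.9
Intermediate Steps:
S(F, L) = 0
p*sqrt(6 + S(8, (-1 - 3)/(2 + 1))) = -1397*sqrt(6 + 0) = -1397*sqrt(6)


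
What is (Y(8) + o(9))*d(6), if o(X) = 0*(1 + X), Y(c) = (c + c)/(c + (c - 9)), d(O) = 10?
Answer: 160/7 ≈ 22.857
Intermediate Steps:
Y(c) = 2*c/(-9 + 2*c) (Y(c) = (2*c)/(c + (-9 + c)) = (2*c)/(-9 + 2*c) = 2*c/(-9 + 2*c))
o(X) = 0
(Y(8) + o(9))*d(6) = (2*8/(-9 + 2*8) + 0)*10 = (2*8/(-9 + 16) + 0)*10 = (2*8/7 + 0)*10 = (2*8*(1/7) + 0)*10 = (16/7 + 0)*10 = (16/7)*10 = 160/7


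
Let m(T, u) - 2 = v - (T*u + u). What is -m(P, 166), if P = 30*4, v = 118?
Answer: 19966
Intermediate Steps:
P = 120
m(T, u) = 120 - u - T*u (m(T, u) = 2 + (118 - (T*u + u)) = 2 + (118 - (u + T*u)) = 2 + (118 + (-u - T*u)) = 2 + (118 - u - T*u) = 120 - u - T*u)
-m(P, 166) = -(120 - 1*166 - 1*120*166) = -(120 - 166 - 19920) = -1*(-19966) = 19966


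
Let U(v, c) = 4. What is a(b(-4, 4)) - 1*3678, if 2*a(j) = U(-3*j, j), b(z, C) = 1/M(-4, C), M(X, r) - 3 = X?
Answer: -3676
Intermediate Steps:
M(X, r) = 3 + X
b(z, C) = -1 (b(z, C) = 1/(3 - 4) = 1/(-1) = -1)
a(j) = 2 (a(j) = (1/2)*4 = 2)
a(b(-4, 4)) - 1*3678 = 2 - 1*3678 = 2 - 3678 = -3676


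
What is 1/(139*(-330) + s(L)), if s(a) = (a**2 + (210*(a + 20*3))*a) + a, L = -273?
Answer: 1/12239676 ≈ 8.1702e-8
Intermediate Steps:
s(a) = a + a**2 + a*(12600 + 210*a) (s(a) = (a**2 + (210*(a + 60))*a) + a = (a**2 + (210*(60 + a))*a) + a = (a**2 + (12600 + 210*a)*a) + a = (a**2 + a*(12600 + 210*a)) + a = a + a**2 + a*(12600 + 210*a))
1/(139*(-330) + s(L)) = 1/(139*(-330) - 273*(12601 + 211*(-273))) = 1/(-45870 - 273*(12601 - 57603)) = 1/(-45870 - 273*(-45002)) = 1/(-45870 + 12285546) = 1/12239676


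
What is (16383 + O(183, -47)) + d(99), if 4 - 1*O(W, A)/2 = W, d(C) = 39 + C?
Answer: 16163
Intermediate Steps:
O(W, A) = 8 - 2*W
(16383 + O(183, -47)) + d(99) = (16383 + (8 - 2*183)) + (39 + 99) = (16383 + (8 - 366)) + 138 = (16383 - 358) + 138 = 16025 + 138 = 16163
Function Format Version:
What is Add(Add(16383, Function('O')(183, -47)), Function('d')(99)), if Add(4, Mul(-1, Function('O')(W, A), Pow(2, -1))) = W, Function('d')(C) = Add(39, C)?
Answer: 16163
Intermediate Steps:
Function('O')(W, A) = Add(8, Mul(-2, W))
Add(Add(16383, Function('O')(183, -47)), Function('d')(99)) = Add(Add(16383, Add(8, Mul(-2, 183))), Add(39, 99)) = Add(Add(16383, Add(8, -366)), 138) = Add(Add(16383, -358), 138) = Add(16025, 138) = 16163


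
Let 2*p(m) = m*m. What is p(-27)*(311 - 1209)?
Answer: -327321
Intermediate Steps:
p(m) = m**2/2 (p(m) = (m*m)/2 = m**2/2)
p(-27)*(311 - 1209) = ((1/2)*(-27)**2)*(311 - 1209) = ((1/2)*729)*(-898) = (729/2)*(-898) = -327321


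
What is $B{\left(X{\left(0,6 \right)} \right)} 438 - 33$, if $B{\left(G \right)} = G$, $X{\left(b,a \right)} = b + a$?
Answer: $2595$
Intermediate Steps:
$X{\left(b,a \right)} = a + b$
$B{\left(X{\left(0,6 \right)} \right)} 438 - 33 = \left(6 + 0\right) 438 - 33 = 6 \cdot 438 - 33 = 2628 - 33 = 2595$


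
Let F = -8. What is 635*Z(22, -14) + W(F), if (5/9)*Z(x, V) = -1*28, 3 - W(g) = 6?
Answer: -32007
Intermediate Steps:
W(g) = -3 (W(g) = 3 - 1*6 = 3 - 6 = -3)
Z(x, V) = -252/5 (Z(x, V) = 9*(-1*28)/5 = (9/5)*(-28) = -252/5)
635*Z(22, -14) + W(F) = 635*(-252/5) - 3 = -32004 - 3 = -32007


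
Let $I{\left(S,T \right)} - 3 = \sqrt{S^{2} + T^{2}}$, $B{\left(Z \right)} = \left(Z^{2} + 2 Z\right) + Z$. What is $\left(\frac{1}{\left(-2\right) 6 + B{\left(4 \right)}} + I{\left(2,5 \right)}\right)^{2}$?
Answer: $\frac{9825}{256} + \frac{49 \sqrt{29}}{8} \approx 71.363$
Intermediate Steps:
$B{\left(Z \right)} = Z^{2} + 3 Z$
$I{\left(S,T \right)} = 3 + \sqrt{S^{2} + T^{2}}$
$\left(\frac{1}{\left(-2\right) 6 + B{\left(4 \right)}} + I{\left(2,5 \right)}\right)^{2} = \left(\frac{1}{\left(-2\right) 6 + 4 \left(3 + 4\right)} + \left(3 + \sqrt{2^{2} + 5^{2}}\right)\right)^{2} = \left(\frac{1}{-12 + 4 \cdot 7} + \left(3 + \sqrt{4 + 25}\right)\right)^{2} = \left(\frac{1}{-12 + 28} + \left(3 + \sqrt{29}\right)\right)^{2} = \left(\frac{1}{16} + \left(3 + \sqrt{29}\right)\right)^{2} = \left(\frac{49}{16} + \sqrt{29}\right)^{2}$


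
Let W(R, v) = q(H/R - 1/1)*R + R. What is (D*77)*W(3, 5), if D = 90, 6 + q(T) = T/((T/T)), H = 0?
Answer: -124740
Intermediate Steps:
q(T) = -6 + T (q(T) = -6 + T/((T/T)) = -6 + T/1 = -6 + T*1 = -6 + T)
W(R, v) = -6*R (W(R, v) = (-6 + (0/R - 1/1))*R + R = (-6 + (0 - 1*1))*R + R = (-6 + (0 - 1))*R + R = (-6 - 1)*R + R = -7*R + R = -6*R)
(D*77)*W(3, 5) = (90*77)*(-6*3) = 6930*(-18) = -124740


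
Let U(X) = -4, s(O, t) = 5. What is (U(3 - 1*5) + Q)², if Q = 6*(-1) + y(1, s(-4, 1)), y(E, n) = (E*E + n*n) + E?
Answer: 289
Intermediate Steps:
y(E, n) = E + E² + n² (y(E, n) = (E² + n²) + E = E + E² + n²)
Q = 21 (Q = 6*(-1) + (1 + 1² + 5²) = -6 + (1 + 1 + 25) = -6 + 27 = 21)
(U(3 - 1*5) + Q)² = (-4 + 21)² = 17² = 289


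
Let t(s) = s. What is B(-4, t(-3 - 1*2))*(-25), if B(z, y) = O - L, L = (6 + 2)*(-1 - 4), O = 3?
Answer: -1075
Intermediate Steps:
L = -40 (L = 8*(-5) = -40)
B(z, y) = 43 (B(z, y) = 3 - 1*(-40) = 3 + 40 = 43)
B(-4, t(-3 - 1*2))*(-25) = 43*(-25) = -1075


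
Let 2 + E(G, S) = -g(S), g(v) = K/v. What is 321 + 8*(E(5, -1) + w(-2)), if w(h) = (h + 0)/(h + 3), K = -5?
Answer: 249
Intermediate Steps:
g(v) = -5/v
w(h) = h/(3 + h)
E(G, S) = -2 + 5/S (E(G, S) = -2 - (-5)/S = -2 + 5/S)
321 + 8*(E(5, -1) + w(-2)) = 321 + 8*((-2 + 5/(-1)) - 2/(3 - 2)) = 321 + 8*((-2 + 5*(-1)) - 2/1) = 321 + 8*((-2 - 5) - 2*1) = 321 + 8*(-7 - 2) = 321 + 8*(-9) = 321 - 72 = 249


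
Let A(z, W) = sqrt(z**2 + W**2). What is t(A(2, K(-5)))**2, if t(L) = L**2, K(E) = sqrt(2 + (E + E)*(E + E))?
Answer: 11236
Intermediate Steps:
K(E) = sqrt(2 + 4*E**2) (K(E) = sqrt(2 + (2*E)*(2*E)) = sqrt(2 + 4*E**2))
A(z, W) = sqrt(W**2 + z**2)
t(A(2, K(-5)))**2 = ((sqrt((sqrt(2 + 4*(-5)**2))**2 + 2**2))**2)**2 = ((sqrt((sqrt(2 + 4*25))**2 + 4))**2)**2 = ((sqrt((sqrt(2 + 100))**2 + 4))**2)**2 = ((sqrt((sqrt(102))**2 + 4))**2)**2 = ((sqrt(102 + 4))**2)**2 = ((sqrt(106))**2)**2 = 106**2 = 11236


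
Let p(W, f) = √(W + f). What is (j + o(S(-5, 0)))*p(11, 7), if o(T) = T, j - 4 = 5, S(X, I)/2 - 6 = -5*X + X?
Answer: 183*√2 ≈ 258.80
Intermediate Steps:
S(X, I) = 12 - 8*X (S(X, I) = 12 + 2*(-5*X + X) = 12 + 2*(-4*X) = 12 - 8*X)
j = 9 (j = 4 + 5 = 9)
(j + o(S(-5, 0)))*p(11, 7) = (9 + (12 - 8*(-5)))*√(11 + 7) = (9 + (12 + 40))*√18 = (9 + 52)*(3*√2) = 61*(3*√2) = 183*√2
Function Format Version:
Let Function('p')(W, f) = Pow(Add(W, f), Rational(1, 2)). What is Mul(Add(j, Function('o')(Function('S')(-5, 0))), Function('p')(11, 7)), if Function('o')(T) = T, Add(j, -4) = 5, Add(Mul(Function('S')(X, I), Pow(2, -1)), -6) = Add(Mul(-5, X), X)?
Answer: Mul(183, Pow(2, Rational(1, 2))) ≈ 258.80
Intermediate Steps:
Function('S')(X, I) = Add(12, Mul(-8, X)) (Function('S')(X, I) = Add(12, Mul(2, Add(Mul(-5, X), X))) = Add(12, Mul(2, Mul(-4, X))) = Add(12, Mul(-8, X)))
j = 9 (j = Add(4, 5) = 9)
Mul(Add(j, Function('o')(Function('S')(-5, 0))), Function('p')(11, 7)) = Mul(Add(9, Add(12, Mul(-8, -5))), Pow(Add(11, 7), Rational(1, 2))) = Mul(Add(9, Add(12, 40)), Pow(18, Rational(1, 2))) = Mul(Add(9, 52), Mul(3, Pow(2, Rational(1, 2)))) = Mul(61, Mul(3, Pow(2, Rational(1, 2)))) = Mul(183, Pow(2, Rational(1, 2)))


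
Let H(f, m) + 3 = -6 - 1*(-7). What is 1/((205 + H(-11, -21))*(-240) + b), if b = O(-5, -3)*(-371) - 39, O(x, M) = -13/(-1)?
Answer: -1/53582 ≈ -1.8663e-5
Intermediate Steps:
O(x, M) = 13 (O(x, M) = -13*(-1) = 13)
b = -4862 (b = 13*(-371) - 39 = -4823 - 39 = -4862)
H(f, m) = -2 (H(f, m) = -3 + (-6 - 1*(-7)) = -3 + (-6 + 7) = -3 + 1 = -2)
1/((205 + H(-11, -21))*(-240) + b) = 1/((205 - 2)*(-240) - 4862) = 1/(203*(-240) - 4862) = 1/(-48720 - 4862) = 1/(-53582) = -1/53582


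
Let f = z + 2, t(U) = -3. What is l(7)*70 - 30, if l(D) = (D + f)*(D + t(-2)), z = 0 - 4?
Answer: 1370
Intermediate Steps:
z = -4
f = -2 (f = -4 + 2 = -2)
l(D) = (-3 + D)*(-2 + D) (l(D) = (D - 2)*(D - 3) = (-2 + D)*(-3 + D) = (-3 + D)*(-2 + D))
l(7)*70 - 30 = (6 + 7² - 5*7)*70 - 30 = (6 + 49 - 35)*70 - 30 = 20*70 - 30 = 1400 - 30 = 1370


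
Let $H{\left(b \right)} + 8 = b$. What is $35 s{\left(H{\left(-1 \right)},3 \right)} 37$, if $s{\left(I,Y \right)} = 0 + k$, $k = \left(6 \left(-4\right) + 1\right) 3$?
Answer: $-89355$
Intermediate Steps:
$H{\left(b \right)} = -8 + b$
$k = -69$ ($k = \left(-24 + 1\right) 3 = \left(-23\right) 3 = -69$)
$s{\left(I,Y \right)} = -69$ ($s{\left(I,Y \right)} = 0 - 69 = -69$)
$35 s{\left(H{\left(-1 \right)},3 \right)} 37 = 35 \left(-69\right) 37 = \left(-2415\right) 37 = -89355$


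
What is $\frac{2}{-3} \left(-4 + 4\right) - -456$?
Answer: $456$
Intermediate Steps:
$\frac{2}{-3} \left(-4 + 4\right) - -456 = 2 \left(- \frac{1}{3}\right) 0 + 456 = \left(- \frac{2}{3}\right) 0 + 456 = 0 + 456 = 456$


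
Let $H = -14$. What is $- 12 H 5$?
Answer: $840$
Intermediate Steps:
$- 12 H 5 = \left(-12\right) \left(-14\right) 5 = 168 \cdot 5 = 840$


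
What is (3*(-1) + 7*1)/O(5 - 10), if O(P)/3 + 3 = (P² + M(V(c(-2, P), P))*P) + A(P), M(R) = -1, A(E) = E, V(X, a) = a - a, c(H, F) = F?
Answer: 2/33 ≈ 0.060606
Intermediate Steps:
V(X, a) = 0
O(P) = -9 + 3*P² (O(P) = -9 + 3*((P² - P) + P) = -9 + 3*P²)
(3*(-1) + 7*1)/O(5 - 10) = (3*(-1) + 7*1)/(-9 + 3*(5 - 10)²) = (-3 + 7)/(-9 + 3*(-5)²) = 4/(-9 + 3*25) = 4/(-9 + 75) = 4/66 = 4*(1/66) = 2/33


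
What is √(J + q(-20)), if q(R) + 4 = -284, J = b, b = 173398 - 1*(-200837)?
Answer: √373947 ≈ 611.51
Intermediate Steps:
b = 374235 (b = 173398 + 200837 = 374235)
J = 374235
q(R) = -288 (q(R) = -4 - 284 = -288)
√(J + q(-20)) = √(374235 - 288) = √373947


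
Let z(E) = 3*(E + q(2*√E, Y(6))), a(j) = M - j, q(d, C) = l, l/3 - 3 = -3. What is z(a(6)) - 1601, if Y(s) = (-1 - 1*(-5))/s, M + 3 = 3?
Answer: -1619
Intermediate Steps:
M = 0 (M = -3 + 3 = 0)
l = 0 (l = 9 + 3*(-3) = 9 - 9 = 0)
Y(s) = 4/s (Y(s) = (-1 + 5)/s = 4/s)
q(d, C) = 0
a(j) = -j (a(j) = 0 - j = -j)
z(E) = 3*E (z(E) = 3*(E + 0) = 3*E)
z(a(6)) - 1601 = 3*(-1*6) - 1601 = 3*(-6) - 1601 = -18 - 1601 = -1619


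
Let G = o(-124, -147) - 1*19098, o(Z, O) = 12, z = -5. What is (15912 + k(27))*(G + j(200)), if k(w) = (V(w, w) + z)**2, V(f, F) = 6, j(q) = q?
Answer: -300532918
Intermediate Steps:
G = -19086 (G = 12 - 1*19098 = 12 - 19098 = -19086)
k(w) = 1 (k(w) = (6 - 5)**2 = 1**2 = 1)
(15912 + k(27))*(G + j(200)) = (15912 + 1)*(-19086 + 200) = 15913*(-18886) = -300532918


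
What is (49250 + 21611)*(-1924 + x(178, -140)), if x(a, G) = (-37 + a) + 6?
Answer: -125919997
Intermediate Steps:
x(a, G) = -31 + a
(49250 + 21611)*(-1924 + x(178, -140)) = (49250 + 21611)*(-1924 + (-31 + 178)) = 70861*(-1924 + 147) = 70861*(-1777) = -125919997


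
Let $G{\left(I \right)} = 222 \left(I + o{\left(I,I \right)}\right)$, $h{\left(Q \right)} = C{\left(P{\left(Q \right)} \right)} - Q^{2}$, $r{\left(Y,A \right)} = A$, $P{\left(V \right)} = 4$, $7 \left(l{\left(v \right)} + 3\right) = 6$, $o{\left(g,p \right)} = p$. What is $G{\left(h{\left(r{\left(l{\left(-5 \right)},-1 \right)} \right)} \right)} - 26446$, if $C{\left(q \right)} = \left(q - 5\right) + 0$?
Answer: $-27334$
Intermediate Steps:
$l{\left(v \right)} = - \frac{15}{7}$ ($l{\left(v \right)} = -3 + \frac{1}{7} \cdot 6 = -3 + \frac{6}{7} = - \frac{15}{7}$)
$C{\left(q \right)} = -5 + q$ ($C{\left(q \right)} = \left(-5 + q\right) + 0 = -5 + q$)
$h{\left(Q \right)} = -1 - Q^{2}$ ($h{\left(Q \right)} = \left(-5 + 4\right) - Q^{2} = -1 - Q^{2}$)
$G{\left(I \right)} = 444 I$ ($G{\left(I \right)} = 222 \left(I + I\right) = 222 \cdot 2 I = 444 I$)
$G{\left(h{\left(r{\left(l{\left(-5 \right)},-1 \right)} \right)} \right)} - 26446 = 444 \left(-1 - \left(-1\right)^{2}\right) - 26446 = 444 \left(-1 - 1\right) - 26446 = 444 \left(-2\right) - 26446 = -888 - 26446 = -27334$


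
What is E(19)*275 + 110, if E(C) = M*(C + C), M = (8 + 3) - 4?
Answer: 73260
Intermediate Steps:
M = 7 (M = 11 - 4 = 7)
E(C) = 14*C (E(C) = 7*(C + C) = 7*(2*C) = 14*C)
E(19)*275 + 110 = (14*19)*275 + 110 = 266*275 + 110 = 73150 + 110 = 73260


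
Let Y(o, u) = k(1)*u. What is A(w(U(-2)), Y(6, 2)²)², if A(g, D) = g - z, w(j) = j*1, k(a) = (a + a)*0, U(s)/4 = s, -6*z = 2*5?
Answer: 361/9 ≈ 40.111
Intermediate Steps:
z = -5/3 ≈ -1.6667
U(s) = 4*s
k(a) = 0 (k(a) = (2*a)*0 = 0)
Y(o, u) = 0 (Y(o, u) = 0*u = 0)
w(j) = j
A(g, D) = 5/3 + g (A(g, D) = g - 1*(-5/3) = g + 5/3 = 5/3 + g)
A(w(U(-2)), Y(6, 2)²)² = (5/3 + 4*(-2))² = (5/3 - 8)² = (-19/3)² = 361/9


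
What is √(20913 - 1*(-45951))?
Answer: 4*√4179 ≈ 258.58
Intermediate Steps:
√(20913 - 1*(-45951)) = √(20913 + 45951) = √66864 = 4*√4179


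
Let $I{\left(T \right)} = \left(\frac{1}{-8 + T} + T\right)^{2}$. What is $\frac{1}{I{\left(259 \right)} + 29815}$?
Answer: $\frac{63001}{6104674915} \approx 1.032 \cdot 10^{-5}$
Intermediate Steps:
$I{\left(T \right)} = \left(T + \frac{1}{-8 + T}\right)^{2}$
$\frac{1}{I{\left(259 \right)} + 29815} = \frac{1}{\frac{\left(1 + 259^{2} - 2072\right)^{2}}{\left(-8 + 259\right)^{2}} + 29815} = \frac{1}{\frac{\left(1 + 67081 - 2072\right)^{2}}{63001} + 29815} = \frac{1}{\frac{65010^{2}}{63001} + 29815} = \frac{1}{\frac{1}{63001} \cdot 4226300100 + 29815} = \frac{1}{\frac{4226300100}{63001} + 29815} = \frac{1}{\frac{6104674915}{63001}} = \frac{63001}{6104674915}$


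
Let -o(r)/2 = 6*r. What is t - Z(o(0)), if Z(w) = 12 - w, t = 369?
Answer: 357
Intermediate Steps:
o(r) = -12*r
t - Z(o(0)) = 369 - (12 - (-12)*0) = 369 - (12 - 1*0) = 369 - (12 + 0) = 369 - 1*12 = 369 - 12 = 357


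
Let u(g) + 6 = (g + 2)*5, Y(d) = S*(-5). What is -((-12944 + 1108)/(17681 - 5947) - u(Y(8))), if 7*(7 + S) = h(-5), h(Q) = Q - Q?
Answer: 1056111/5867 ≈ 180.01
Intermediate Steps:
h(Q) = 0
S = -7 (S = -7 + (⅐)*0 = -7 + 0 = -7)
Y(d) = 35 (Y(d) = -7*(-5) = 35)
u(g) = 4 + 5*g (u(g) = -6 + (g + 2)*5 = -6 + (2 + g)*5 = -6 + (10 + 5*g) = 4 + 5*g)
-((-12944 + 1108)/(17681 - 5947) - u(Y(8))) = -((-12944 + 1108)/(17681 - 5947) - (4 + 5*35)) = -(-11836/11734 - (4 + 175)) = -(-11836*1/11734 - 1*179) = -(-5918/5867 - 179) = -1*(-1056111/5867) = 1056111/5867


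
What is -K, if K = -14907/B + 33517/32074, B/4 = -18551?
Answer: -1482611293/1190009548 ≈ -1.2459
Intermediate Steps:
B = -74204 (B = 4*(-18551) = -74204)
K = 1482611293/1190009548 (K = -14907/(-74204) + 33517/32074 = -14907*(-1/74204) + 33517*(1/32074) = 14907/74204 + 33517/32074 = 1482611293/1190009548 ≈ 1.2459)
-K = -1*1482611293/1190009548 = -1482611293/1190009548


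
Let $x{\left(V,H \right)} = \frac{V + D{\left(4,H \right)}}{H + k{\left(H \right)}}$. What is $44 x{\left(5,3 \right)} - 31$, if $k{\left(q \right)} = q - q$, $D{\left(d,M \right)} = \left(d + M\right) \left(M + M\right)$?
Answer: $\frac{1975}{3} \approx 658.33$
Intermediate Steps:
$D{\left(d,M \right)} = 2 M \left(M + d\right)$ ($D{\left(d,M \right)} = \left(M + d\right) 2 M = 2 M \left(M + d\right)$)
$k{\left(q \right)} = 0$
$x{\left(V,H \right)} = \frac{V + 2 H \left(4 + H\right)}{H}$ ($x{\left(V,H \right)} = \frac{V + 2 H \left(H + 4\right)}{H + 0} = \frac{V + 2 H \left(4 + H\right)}{H}$)
$44 x{\left(5,3 \right)} - 31 = 44 \left(8 + 2 \cdot 3 + \frac{5}{3}\right) - 31 = 44 \left(8 + 6 + 5 \cdot \frac{1}{3}\right) - 31 = 44 \left(8 + 6 + \frac{5}{3}\right) - 31 = 44 \cdot \frac{47}{3} - 31 = \frac{2068}{3} - 31 = \frac{1975}{3}$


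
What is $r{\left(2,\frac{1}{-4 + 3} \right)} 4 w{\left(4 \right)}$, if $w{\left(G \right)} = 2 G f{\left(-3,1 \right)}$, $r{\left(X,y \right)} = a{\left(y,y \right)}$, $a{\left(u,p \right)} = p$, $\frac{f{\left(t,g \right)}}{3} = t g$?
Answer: $288$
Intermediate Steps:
$f{\left(t,g \right)} = 3 g t$ ($f{\left(t,g \right)} = 3 t g = 3 g t$)
$r{\left(X,y \right)} = y$
$w{\left(G \right)} = - 18 G$ ($w{\left(G \right)} = 2 G 3 \cdot 1 \left(-3\right) = 2 G \left(-9\right) = - 18 G$)
$r{\left(2,\frac{1}{-4 + 3} \right)} 4 w{\left(4 \right)} = \frac{1}{-4 + 3} \cdot 4 \left(\left(-18\right) 4\right) = \frac{1}{-1} \cdot 4 \left(-72\right) = \left(-1\right) 4 \left(-72\right) = \left(-4\right) \left(-72\right) = 288$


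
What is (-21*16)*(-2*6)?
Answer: 4032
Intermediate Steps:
(-21*16)*(-2*6) = -336*(-12) = 4032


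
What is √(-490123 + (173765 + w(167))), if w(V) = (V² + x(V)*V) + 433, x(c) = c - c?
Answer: 18*I*√889 ≈ 536.69*I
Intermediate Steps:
x(c) = 0
w(V) = 433 + V² (w(V) = (V² + 0*V) + 433 = (V² + 0) + 433 = V² + 433 = 433 + V²)
√(-490123 + (173765 + w(167))) = √(-490123 + (173765 + (433 + 167²))) = √(-490123 + (173765 + (433 + 27889))) = √(-490123 + (173765 + 28322)) = √(-490123 + 202087) = √(-288036) = 18*I*√889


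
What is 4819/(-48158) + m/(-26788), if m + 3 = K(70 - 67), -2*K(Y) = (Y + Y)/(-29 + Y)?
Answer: -1676381911/16770734552 ≈ -0.099959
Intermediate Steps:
K(Y) = -Y/(-29 + Y) (K(Y) = -(Y + Y)/(2*(-29 + Y)) = -2*Y/(2*(-29 + Y)) = -Y/(-29 + Y))
m = -75/26 (m = -3 - (70 - 67)/(-29 + (70 - 67)) = -3 - 1*3/(-29 + 3) = -3 - 1*3/(-26) = -3 - 1*3*(-1/26) = -3 + 3/26 = -75/26 ≈ -2.8846)
4819/(-48158) + m/(-26788) = 4819/(-48158) - 75/26/(-26788) = 4819*(-1/48158) - 75/26*(-1/26788) = -4819/48158 + 75/696488 = -1676381911/16770734552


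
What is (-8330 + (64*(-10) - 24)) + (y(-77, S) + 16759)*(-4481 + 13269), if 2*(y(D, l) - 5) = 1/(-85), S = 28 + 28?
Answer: 12521603836/85 ≈ 1.4731e+8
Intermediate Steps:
S = 56
y(D, l) = 849/170 (y(D, l) = 5 + (½)/(-85) = 5 + (½)*(-1/85) = 5 - 1/170 = 849/170)
(-8330 + (64*(-10) - 24)) + (y(-77, S) + 16759)*(-4481 + 13269) = (-8330 + (64*(-10) - 24)) + (849/170 + 16759)*(-4481 + 13269) = (-8330 + (-640 - 24)) + (2849879/170)*8788 = (-8330 - 664) + 12522368326/85 = -8994 + 12522368326/85 = 12521603836/85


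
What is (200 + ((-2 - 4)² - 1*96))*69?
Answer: 9660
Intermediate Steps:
(200 + ((-2 - 4)² - 1*96))*69 = (200 + ((-6)² - 96))*69 = (200 + (36 - 96))*69 = (200 - 60)*69 = 140*69 = 9660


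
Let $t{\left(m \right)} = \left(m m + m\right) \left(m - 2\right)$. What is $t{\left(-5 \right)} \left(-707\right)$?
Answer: $98980$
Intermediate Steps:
$t{\left(m \right)} = \left(-2 + m\right) \left(m + m^{2}\right)$ ($t{\left(m \right)} = \left(m^{2} + m\right) \left(-2 + m\right) = \left(m + m^{2}\right) \left(-2 + m\right) = \left(-2 + m\right) \left(m + m^{2}\right)$)
$t{\left(-5 \right)} \left(-707\right) = - 5 \left(-2 + \left(-5\right)^{2} - -5\right) \left(-707\right) = - 5 \left(-2 + 25 + 5\right) \left(-707\right) = \left(-5\right) 28 \left(-707\right) = \left(-140\right) \left(-707\right) = 98980$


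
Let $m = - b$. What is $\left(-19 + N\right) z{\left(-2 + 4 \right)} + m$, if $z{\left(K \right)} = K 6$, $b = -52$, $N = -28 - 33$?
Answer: $-908$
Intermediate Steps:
$N = -61$
$z{\left(K \right)} = 6 K$
$m = 52$ ($m = \left(-1\right) \left(-52\right) = 52$)
$\left(-19 + N\right) z{\left(-2 + 4 \right)} + m = \left(-19 - 61\right) 6 \left(-2 + 4\right) + 52 = - 80 \cdot 6 \cdot 2 + 52 = \left(-80\right) 12 + 52 = -960 + 52 = -908$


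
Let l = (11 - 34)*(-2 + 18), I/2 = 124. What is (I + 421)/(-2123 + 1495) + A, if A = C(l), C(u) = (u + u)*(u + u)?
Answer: 340184419/628 ≈ 5.4170e+5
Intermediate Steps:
I = 248 (I = 2*124 = 248)
l = -368 (l = -23*16 = -368)
C(u) = 4*u² (C(u) = (2*u)*(2*u) = 4*u²)
A = 541696 (A = 4*(-368)² = 4*135424 = 541696)
(I + 421)/(-2123 + 1495) + A = (248 + 421)/(-2123 + 1495) + 541696 = 669/(-628) + 541696 = 669*(-1/628) + 541696 = -669/628 + 541696 = 340184419/628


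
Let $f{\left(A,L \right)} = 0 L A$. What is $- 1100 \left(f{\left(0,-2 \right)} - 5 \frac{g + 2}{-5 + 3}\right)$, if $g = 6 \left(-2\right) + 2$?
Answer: $22000$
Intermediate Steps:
$f{\left(A,L \right)} = 0$ ($f{\left(A,L \right)} = 0 A = 0$)
$g = -10$ ($g = -12 + 2 = -10$)
$- 1100 \left(f{\left(0,-2 \right)} - 5 \frac{g + 2}{-5 + 3}\right) = - 1100 \left(0 - 5 \frac{-10 + 2}{-5 + 3}\right) = - 1100 \left(0 - 5 \left(- \frac{8}{-2}\right)\right) = - 1100 \left(0 - 5 \left(\left(-8\right) \left(- \frac{1}{2}\right)\right)\right) = - 1100 \left(0 - 20\right) = \left(-1100\right) \left(-20\right) = 22000$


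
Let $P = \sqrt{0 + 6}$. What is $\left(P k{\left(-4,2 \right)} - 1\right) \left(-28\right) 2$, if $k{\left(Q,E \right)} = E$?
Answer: $56 - 112 \sqrt{6} \approx -218.34$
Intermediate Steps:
$P = \sqrt{6} \approx 2.4495$
$\left(P k{\left(-4,2 \right)} - 1\right) \left(-28\right) 2 = \left(\sqrt{6} \cdot 2 - 1\right) \left(-28\right) 2 = \left(2 \sqrt{6} - 1\right) \left(-28\right) 2 = \left(-1 + 2 \sqrt{6}\right) \left(-28\right) 2 = \left(28 - 56 \sqrt{6}\right) 2 = 56 - 112 \sqrt{6}$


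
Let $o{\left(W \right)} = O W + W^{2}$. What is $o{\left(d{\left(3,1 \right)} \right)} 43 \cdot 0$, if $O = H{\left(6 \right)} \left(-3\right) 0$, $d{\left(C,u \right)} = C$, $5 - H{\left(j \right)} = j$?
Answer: $0$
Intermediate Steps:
$H{\left(j \right)} = 5 - j$
$O = 0$ ($O = \left(5 - 6\right) \left(-3\right) 0 = \left(-1\right) \left(-3\right) 0 = 3 \cdot 0 = 0$)
$o{\left(W \right)} = W^{2}$ ($o{\left(W \right)} = 0 W + W^{2} = 0 + W^{2} = W^{2}$)
$o{\left(d{\left(3,1 \right)} \right)} 43 \cdot 0 = 3^{2} \cdot 43 \cdot 0 = 9 \cdot 43 \cdot 0 = 387 \cdot 0 = 0$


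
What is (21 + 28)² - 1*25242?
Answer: -22841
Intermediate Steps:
(21 + 28)² - 1*25242 = 49² - 25242 = 2401 - 25242 = -22841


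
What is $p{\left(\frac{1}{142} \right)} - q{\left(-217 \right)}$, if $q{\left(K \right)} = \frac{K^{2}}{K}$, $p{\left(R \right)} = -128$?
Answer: $89$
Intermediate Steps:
$q{\left(K \right)} = K$
$p{\left(\frac{1}{142} \right)} - q{\left(-217 \right)} = -128 - -217 = -128 + 217 = 89$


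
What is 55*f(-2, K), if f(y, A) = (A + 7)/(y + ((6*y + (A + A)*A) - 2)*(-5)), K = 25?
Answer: -80/281 ≈ -0.28470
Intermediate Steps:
f(y, A) = (7 + A)/(10 - 29*y - 10*A²) (f(y, A) = (7 + A)/(y + ((6*y + (2*A)*A) - 2)*(-5)) = (7 + A)/(y + ((6*y + 2*A²) - 2)*(-5)) = (7 + A)/(y + ((2*A² + 6*y) - 2)*(-5)) = (7 + A)/(y + (-2 + 2*A² + 6*y)*(-5)) = (7 + A)/(y + (10 - 30*y - 10*A²)) = (7 + A)/(10 - 29*y - 10*A²))
55*f(-2, K) = 55*((-7 - 1*25)/(-10 + 10*25² + 29*(-2))) = 55*((-7 - 25)/(-10 + 10*625 - 58)) = 55*(-32/(-10 + 6250 - 58)) = 55*(-32/6182) = 55*((1/6182)*(-32)) = 55*(-16/3091) = -80/281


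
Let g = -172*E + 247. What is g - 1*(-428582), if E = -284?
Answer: 477677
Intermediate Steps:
g = 49095 (g = -172*(-284) + 247 = 48848 + 247 = 49095)
g - 1*(-428582) = 49095 - 1*(-428582) = 49095 + 428582 = 477677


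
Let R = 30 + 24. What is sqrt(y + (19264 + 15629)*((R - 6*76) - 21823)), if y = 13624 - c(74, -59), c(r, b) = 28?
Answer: I*sqrt(775483329) ≈ 27848.0*I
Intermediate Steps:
R = 54
y = 13596 (y = 13624 - 1*28 = 13624 - 28 = 13596)
sqrt(y + (19264 + 15629)*((R - 6*76) - 21823)) = sqrt(13596 + (19264 + 15629)*((54 - 6*76) - 21823)) = sqrt(13596 + 34893*((54 - 456) - 21823)) = sqrt(13596 + 34893*(-402 - 21823)) = sqrt(13596 + 34893*(-22225)) = sqrt(13596 - 775496925) = sqrt(-775483329) = I*sqrt(775483329)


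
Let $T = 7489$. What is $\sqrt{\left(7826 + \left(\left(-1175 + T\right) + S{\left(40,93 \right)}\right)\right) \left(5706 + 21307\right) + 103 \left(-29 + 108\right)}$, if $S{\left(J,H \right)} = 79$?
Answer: $16 \sqrt{1500414} \approx 19599.0$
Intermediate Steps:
$\sqrt{\left(7826 + \left(\left(-1175 + T\right) + S{\left(40,93 \right)}\right)\right) \left(5706 + 21307\right) + 103 \left(-29 + 108\right)} = \sqrt{\left(7826 + \left(\left(-1175 + 7489\right) + 79\right)\right) \left(5706 + 21307\right) + 103 \left(-29 + 108\right)} = \sqrt{\left(7826 + \left(6314 + 79\right)\right) 27013 + 103 \cdot 79} = \sqrt{\left(7826 + 6393\right) 27013 + 8137} = \sqrt{14219 \cdot 27013 + 8137} = \sqrt{384097847 + 8137} = \sqrt{384105984} = 16 \sqrt{1500414}$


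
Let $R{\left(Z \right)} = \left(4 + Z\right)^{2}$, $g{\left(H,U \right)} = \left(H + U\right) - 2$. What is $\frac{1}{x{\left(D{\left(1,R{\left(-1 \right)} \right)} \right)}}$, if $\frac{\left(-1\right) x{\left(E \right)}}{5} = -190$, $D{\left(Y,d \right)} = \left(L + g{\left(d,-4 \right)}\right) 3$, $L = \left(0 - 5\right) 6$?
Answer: $\frac{1}{950} \approx 0.0010526$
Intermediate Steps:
$g{\left(H,U \right)} = -2 + H + U$
$L = -30$ ($L = \left(-5\right) 6 = -30$)
$D{\left(Y,d \right)} = -108 + 3 d$ ($D{\left(Y,d \right)} = \left(-30 - \left(6 - d\right)\right) 3 = \left(-30 + \left(-6 + d\right)\right) 3 = \left(-36 + d\right) 3 = -108 + 3 d$)
$x{\left(E \right)} = 950$ ($x{\left(E \right)} = \left(-5\right) \left(-190\right) = 950$)
$\frac{1}{x{\left(D{\left(1,R{\left(-1 \right)} \right)} \right)}} = \frac{1}{950}$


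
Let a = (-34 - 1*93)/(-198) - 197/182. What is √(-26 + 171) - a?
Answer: 3973/9009 + √145 ≈ 12.483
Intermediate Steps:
a = -3973/9009 (a = (-34 - 93)*(-1/198) - 197*1/182 = -127*(-1/198) - 197/182 = 127/198 - 197/182 = -3973/9009 ≈ -0.44100)
√(-26 + 171) - a = √(-26 + 171) - 1*(-3973/9009) = √145 + 3973/9009 = 3973/9009 + √145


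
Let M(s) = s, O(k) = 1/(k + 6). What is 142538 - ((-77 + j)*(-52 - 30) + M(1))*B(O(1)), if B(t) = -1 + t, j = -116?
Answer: 156104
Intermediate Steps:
O(k) = 1/(6 + k)
142538 - ((-77 + j)*(-52 - 30) + M(1))*B(O(1)) = 142538 - ((-77 - 116)*(-52 - 30) + 1)*(-1 + 1/(6 + 1)) = 142538 - (-193*(-82) + 1)*(-1 + 1/7) = 142538 - (15826 + 1)*(-1 + 1/7) = 142538 - 15827*(-6)/7 = 142538 - 1*(-13566) = 142538 + 13566 = 156104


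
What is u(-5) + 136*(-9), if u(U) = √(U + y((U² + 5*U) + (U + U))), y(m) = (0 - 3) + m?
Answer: -1224 + 3*I*√2 ≈ -1224.0 + 4.2426*I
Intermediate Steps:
y(m) = -3 + m
u(U) = √(-3 + U² + 8*U) (u(U) = √(U + (-3 + ((U² + 5*U) + (U + U)))) = √(U + (-3 + ((U² + 5*U) + 2*U))) = √(U + (-3 + (U² + 7*U))) = √(U + (-3 + U² + 7*U)) = √(-3 + U² + 8*U))
u(-5) + 136*(-9) = √(-3 - 5 - 5*(7 - 5)) + 136*(-9) = √(-3 - 5 - 5*2) - 1224 = √(-3 - 5 - 10) - 1224 = √(-18) - 1224 = 3*I*√2 - 1224 = -1224 + 3*I*√2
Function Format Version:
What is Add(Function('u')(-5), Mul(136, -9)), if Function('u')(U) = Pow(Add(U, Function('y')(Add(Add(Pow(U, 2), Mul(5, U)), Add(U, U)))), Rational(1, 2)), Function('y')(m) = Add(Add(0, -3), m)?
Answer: Add(-1224, Mul(3, I, Pow(2, Rational(1, 2)))) ≈ Add(-1224.0, Mul(4.2426, I))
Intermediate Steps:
Function('y')(m) = Add(-3, m)
Function('u')(U) = Pow(Add(-3, Pow(U, 2), Mul(8, U)), Rational(1, 2)) (Function('u')(U) = Pow(Add(U, Add(-3, Add(Add(Pow(U, 2), Mul(5, U)), Add(U, U)))), Rational(1, 2)) = Pow(Add(U, Add(-3, Add(Add(Pow(U, 2), Mul(5, U)), Mul(2, U)))), Rational(1, 2)) = Pow(Add(U, Add(-3, Add(Pow(U, 2), Mul(7, U)))), Rational(1, 2)) = Pow(Add(U, Add(-3, Pow(U, 2), Mul(7, U))), Rational(1, 2)) = Pow(Add(-3, Pow(U, 2), Mul(8, U)), Rational(1, 2)))
Add(Function('u')(-5), Mul(136, -9)) = Add(Pow(Add(-3, -5, Mul(-5, Add(7, -5))), Rational(1, 2)), Mul(136, -9)) = Add(Pow(Add(-3, -5, Mul(-5, 2)), Rational(1, 2)), -1224) = Add(Pow(Add(-3, -5, -10), Rational(1, 2)), -1224) = Add(Pow(-18, Rational(1, 2)), -1224) = Add(Mul(3, I, Pow(2, Rational(1, 2))), -1224) = Add(-1224, Mul(3, I, Pow(2, Rational(1, 2))))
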